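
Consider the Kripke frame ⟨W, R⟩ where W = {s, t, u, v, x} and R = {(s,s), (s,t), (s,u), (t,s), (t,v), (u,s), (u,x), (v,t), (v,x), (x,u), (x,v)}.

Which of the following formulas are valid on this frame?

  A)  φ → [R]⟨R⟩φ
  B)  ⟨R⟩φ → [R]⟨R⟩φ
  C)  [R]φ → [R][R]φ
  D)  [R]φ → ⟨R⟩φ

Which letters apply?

A, D

R is symmetric: every R-edge is matched by its reverse.
R is not transitive: s R t and t R v but not s R v.
R is not euclidean: s R t and s R u but not t R u.
R is serial: every world has an R-successor.
(A) φ → [R]⟨R⟩φ is axiom B; it is valid on a frame exactly when R is symmetric. R is symmetric, so valid.
(B) ⟨R⟩φ → [R]⟨R⟩φ (axiom 5) characterises the euclidean frames. R is not euclidean — not valid.
(C) [R]φ → [R][R]φ is axiom 4; it is valid on a frame exactly when R is transitive. R is not transitive, so not valid.
(D) [R]φ → ⟨R⟩φ (axiom D) characterises the serial frames. R is serial — valid.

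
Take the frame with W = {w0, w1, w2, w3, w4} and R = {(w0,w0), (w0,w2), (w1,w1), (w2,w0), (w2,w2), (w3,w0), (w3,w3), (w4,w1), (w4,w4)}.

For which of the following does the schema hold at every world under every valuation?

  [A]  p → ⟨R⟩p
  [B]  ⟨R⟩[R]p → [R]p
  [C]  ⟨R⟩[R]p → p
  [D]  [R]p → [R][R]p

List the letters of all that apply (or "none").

A

R is reflexive: each world relates to itself.
R is not symmetric: w3 R w0 but not w0 R w3.
R is not transitive: w3 R w0 and w0 R w2 but not w3 R w2.
R is not euclidean: w3 R w0 and w3 R w3 but not w0 R w3.
(A) p → ⟨R⟩p is the dual of axiom T, which corresponds to reflexivity. R is reflexive — valid.
(B) ⟨R⟩[R]p → [R]p is the dual of axiom 5; it is valid on a frame exactly when R is euclidean. R is not euclidean, so not valid.
(C) ⟨R⟩[R]p → p (the dual of axiom B) characterises the symmetric frames. R is not symmetric — not valid.
(D) [R]p → [R][R]p is axiom 4, which corresponds to transitivity. R is not transitive — not valid.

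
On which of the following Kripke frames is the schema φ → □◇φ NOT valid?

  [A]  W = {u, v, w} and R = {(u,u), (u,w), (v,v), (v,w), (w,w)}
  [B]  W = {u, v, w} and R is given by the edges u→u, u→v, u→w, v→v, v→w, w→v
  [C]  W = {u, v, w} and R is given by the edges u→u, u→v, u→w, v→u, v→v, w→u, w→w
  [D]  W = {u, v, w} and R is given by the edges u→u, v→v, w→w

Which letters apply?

The schema φ → □◇φ is axiom B; it is valid on a frame iff R is symmetric.
(A) R is not symmetric (u R w but not w R u), so the schema fails here.
(B) R is not symmetric (u R v but not v R u), so the schema fails here.
(C) R is symmetric (every R-edge is matched by its reverse), so the schema is valid here.
(D) R is symmetric (every R-edge is matched by its reverse), so the schema is valid here.

A, B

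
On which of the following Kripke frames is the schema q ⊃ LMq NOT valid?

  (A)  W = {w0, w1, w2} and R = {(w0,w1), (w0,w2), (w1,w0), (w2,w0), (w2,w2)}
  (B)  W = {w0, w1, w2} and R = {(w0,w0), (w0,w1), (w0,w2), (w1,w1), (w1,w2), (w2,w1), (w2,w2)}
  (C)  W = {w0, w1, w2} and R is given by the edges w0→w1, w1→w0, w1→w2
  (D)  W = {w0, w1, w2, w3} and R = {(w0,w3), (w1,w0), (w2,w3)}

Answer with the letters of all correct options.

The schema q ⊃ LMq is axiom B; it is valid on a frame iff R is symmetric.
(A) R is symmetric (every R-edge is matched by its reverse), so the schema is valid here.
(B) R is not symmetric (w0 R w1 but not w1 R w0), so the schema fails here.
(C) R is not symmetric (w1 R w2 but not w2 R w1), so the schema fails here.
(D) R is not symmetric (w0 R w3 but not w3 R w0), so the schema fails here.

B, C, D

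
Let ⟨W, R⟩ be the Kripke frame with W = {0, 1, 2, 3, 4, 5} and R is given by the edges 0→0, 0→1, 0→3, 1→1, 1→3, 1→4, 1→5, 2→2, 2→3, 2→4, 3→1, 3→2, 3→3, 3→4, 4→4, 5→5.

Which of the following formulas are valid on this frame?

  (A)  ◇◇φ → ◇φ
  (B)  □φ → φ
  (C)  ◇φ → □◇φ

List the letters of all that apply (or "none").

B

R is reflexive: each world relates to itself.
R is not transitive: 0 R 1 and 1 R 4 but not 0 R 4.
R is not euclidean: 0 R 1 and 0 R 0 but not 1 R 0.
(A) the dual of axiom 4: valid iff R is transitive. R is not transitive — not valid.
(B) □φ → φ (axiom T) characterises the reflexive frames. R is reflexive — valid.
(C) axiom 5: valid iff R is euclidean. R is not euclidean — not valid.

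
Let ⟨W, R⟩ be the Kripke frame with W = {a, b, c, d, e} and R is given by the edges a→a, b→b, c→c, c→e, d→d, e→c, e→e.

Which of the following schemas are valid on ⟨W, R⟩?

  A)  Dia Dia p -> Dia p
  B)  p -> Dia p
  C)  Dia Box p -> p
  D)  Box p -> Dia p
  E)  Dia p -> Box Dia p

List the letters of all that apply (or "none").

A, B, C, D, E

R is reflexive: each world relates to itself.
R is symmetric: every R-edge is matched by its reverse.
R is transitive: R is closed under composition.
R is euclidean: any two R-successors of the same world are R-related.
R is serial: every world has an R-successor.
(A) Dia Dia p -> Dia p (the dual of axiom 4) characterises the transitive frames. R is transitive — valid.
(B) p -> Dia p (the dual of axiom T) characterises the reflexive frames. R is reflexive — valid.
(C) Dia Box p -> p is the dual of axiom B, which corresponds to symmetry. R is symmetric — valid.
(D) Box p -> Dia p is axiom D, which corresponds to seriality. R is serial — valid.
(E) axiom 5: valid iff R is euclidean. R is euclidean — valid.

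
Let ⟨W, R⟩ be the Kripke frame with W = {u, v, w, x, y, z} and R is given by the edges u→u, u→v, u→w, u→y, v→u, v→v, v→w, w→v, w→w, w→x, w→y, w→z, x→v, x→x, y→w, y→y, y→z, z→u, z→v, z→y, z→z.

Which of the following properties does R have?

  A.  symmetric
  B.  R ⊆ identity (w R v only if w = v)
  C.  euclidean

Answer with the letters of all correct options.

none

(A) not symmetric: u R w but not w R u.
(B) not ⊆ identity: u R v with u ≠ v.
(C) not euclidean: u R v and u R y but not v R y.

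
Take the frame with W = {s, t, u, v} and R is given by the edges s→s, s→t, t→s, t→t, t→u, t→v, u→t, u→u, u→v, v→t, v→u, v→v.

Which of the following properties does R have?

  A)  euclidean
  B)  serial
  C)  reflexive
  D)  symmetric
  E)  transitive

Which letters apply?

B, C, D

(A) not euclidean: t R s and t R u but not s R u.
(B) serial: every world has an R-successor.
(C) reflexive: each world relates to itself.
(D) symmetric: every R-edge is matched by its reverse.
(E) not transitive: s R t and t R u but not s R u.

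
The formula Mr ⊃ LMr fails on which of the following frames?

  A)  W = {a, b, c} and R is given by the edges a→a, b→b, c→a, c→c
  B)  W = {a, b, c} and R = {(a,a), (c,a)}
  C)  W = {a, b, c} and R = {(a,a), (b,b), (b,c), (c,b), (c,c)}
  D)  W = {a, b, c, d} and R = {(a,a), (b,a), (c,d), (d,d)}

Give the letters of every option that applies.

The schema Mr ⊃ LMr is axiom 5; it is valid on a frame iff R is euclidean.
(A) R is not euclidean (c R a and c R c but not a R c), so the schema fails here.
(B) R is euclidean (any two R-successors of the same world are R-related), so the schema is valid here.
(C) R is euclidean (any two R-successors of the same world are R-related), so the schema is valid here.
(D) R is euclidean (any two R-successors of the same world are R-related), so the schema is valid here.

A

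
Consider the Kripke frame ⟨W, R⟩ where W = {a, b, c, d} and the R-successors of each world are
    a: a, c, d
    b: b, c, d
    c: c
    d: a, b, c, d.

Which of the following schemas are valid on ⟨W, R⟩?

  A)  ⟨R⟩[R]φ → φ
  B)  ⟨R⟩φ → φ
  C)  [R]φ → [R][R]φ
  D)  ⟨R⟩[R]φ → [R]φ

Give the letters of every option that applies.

none

R is not symmetric: a R c but not c R a.
R is not transitive: a R d and d R b but not a R b.
R is not euclidean: a R c and a R a but not c R a.
R is not a subset of the identity: a R c with a ≠ c.
(A) the dual of axiom B: valid iff R is symmetric. R is not symmetric — not valid.
(B) ⟨R⟩φ → φ (the converse of T) corresponds to R being a subset of the identity. Here R ⊄ identity, so not valid.
(C) [R]φ → [R][R]φ is axiom 4; it is valid on a frame exactly when R is transitive. R is not transitive, so not valid.
(D) ⟨R⟩[R]φ → [R]φ is the dual of axiom 5, which corresponds to the euclidean property. R is not euclidean — not valid.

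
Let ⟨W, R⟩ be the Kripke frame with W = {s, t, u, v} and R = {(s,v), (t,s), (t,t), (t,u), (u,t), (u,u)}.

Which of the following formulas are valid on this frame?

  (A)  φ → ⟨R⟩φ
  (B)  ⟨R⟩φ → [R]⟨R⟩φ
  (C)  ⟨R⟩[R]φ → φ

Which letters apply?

none

R is not reflexive: not s R s.
R is not symmetric: s R v but not v R s.
R is not euclidean: t R s and t R t but not s R t.
(A) the dual of axiom T: valid iff R is reflexive. R is not reflexive — not valid.
(B) axiom 5: valid iff R is euclidean. R is not euclidean — not valid.
(C) ⟨R⟩[R]φ → φ is the dual of axiom B, which corresponds to symmetry. R is not symmetric — not valid.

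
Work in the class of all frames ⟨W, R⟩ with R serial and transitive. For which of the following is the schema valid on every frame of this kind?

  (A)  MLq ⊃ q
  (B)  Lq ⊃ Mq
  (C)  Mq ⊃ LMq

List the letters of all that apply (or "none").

B

(A) MLq ⊃ q is the dual of axiom B, which corresponds to symmetry. Such an R need not be symmetric — not valid.
(B) Lq ⊃ Mq (axiom D) characterises the serial frames. Every such R is serial — valid.
(C) Mq ⊃ LMq (axiom 5) characterises the euclidean frames. Such an R need not be euclidean — not valid.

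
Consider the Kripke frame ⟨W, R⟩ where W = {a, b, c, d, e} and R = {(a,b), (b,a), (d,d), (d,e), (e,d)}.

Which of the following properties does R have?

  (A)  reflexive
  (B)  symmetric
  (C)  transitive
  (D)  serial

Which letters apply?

B

(A) not reflexive: not a R a.
(B) symmetric: every R-edge is matched by its reverse.
(C) not transitive: a R b and b R a but not a R a.
(D) not serial: c has no R-successor.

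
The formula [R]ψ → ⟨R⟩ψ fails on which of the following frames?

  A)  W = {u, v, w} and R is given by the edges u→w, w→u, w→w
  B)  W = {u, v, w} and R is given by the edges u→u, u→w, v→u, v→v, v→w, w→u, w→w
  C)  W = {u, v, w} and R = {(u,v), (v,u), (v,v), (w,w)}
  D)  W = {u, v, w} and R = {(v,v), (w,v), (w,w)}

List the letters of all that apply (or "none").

A, D

The schema [R]ψ → ⟨R⟩ψ is axiom D; it is valid on a frame iff R is serial.
(A) R is not serial (v has no R-successor), so the schema fails here.
(B) R is serial (every world has an R-successor), so the schema is valid here.
(C) R is serial (every world has an R-successor), so the schema is valid here.
(D) R is not serial (u has no R-successor), so the schema fails here.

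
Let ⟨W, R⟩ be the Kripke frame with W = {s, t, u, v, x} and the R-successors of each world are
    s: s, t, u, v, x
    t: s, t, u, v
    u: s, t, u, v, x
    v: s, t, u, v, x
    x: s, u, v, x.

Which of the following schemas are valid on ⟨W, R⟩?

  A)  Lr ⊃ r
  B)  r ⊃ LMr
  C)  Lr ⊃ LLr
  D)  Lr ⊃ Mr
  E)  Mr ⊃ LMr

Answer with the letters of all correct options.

A, B, D

R is reflexive: each world relates to itself.
R is symmetric: every R-edge is matched by its reverse.
R is not transitive: t R s and s R x but not t R x.
R is not euclidean: s R t and s R x but not t R x.
R is serial: every world has an R-successor.
(A) axiom T: valid iff R is reflexive. R is reflexive — valid.
(B) r ⊃ LMr is axiom B, which corresponds to symmetry. R is symmetric — valid.
(C) Lr ⊃ LLr is axiom 4; it is valid on a frame exactly when R is transitive. R is not transitive, so not valid.
(D) Lr ⊃ Mr is axiom D, which corresponds to seriality. R is serial — valid.
(E) Mr ⊃ LMr (axiom 5) characterises the euclidean frames. R is not euclidean — not valid.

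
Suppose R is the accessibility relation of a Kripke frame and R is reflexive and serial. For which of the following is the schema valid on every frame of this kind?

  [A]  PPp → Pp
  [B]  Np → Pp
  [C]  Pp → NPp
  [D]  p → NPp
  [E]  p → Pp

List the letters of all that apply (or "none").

B, E

(A) the dual of axiom 4: valid iff R is transitive. Such an R need not be transitive — not valid.
(B) Np → Pp is axiom D, which corresponds to seriality. Every such R is serial — valid.
(C) Pp → NPp is axiom 5; it is valid on a frame exactly when R is euclidean. Such an R need not be euclidean, so not valid.
(D) p → NPp is axiom B, which corresponds to symmetry. Such an R need not be symmetric — not valid.
(E) p → Pp is the dual of axiom T, which corresponds to reflexivity. Every such R is reflexive — valid.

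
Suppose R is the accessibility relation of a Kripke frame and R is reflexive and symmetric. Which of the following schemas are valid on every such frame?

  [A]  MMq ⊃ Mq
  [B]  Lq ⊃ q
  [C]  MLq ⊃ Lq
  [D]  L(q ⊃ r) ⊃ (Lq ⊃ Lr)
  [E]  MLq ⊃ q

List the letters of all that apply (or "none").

B, D, E

Reflexive relations are serial.
(A) MMq ⊃ Mq (the dual of axiom 4) characterises the transitive frames. Such an R need not be transitive — not valid.
(B) Lq ⊃ q is axiom T, which corresponds to reflexivity. Every such R is reflexive — valid.
(C) MLq ⊃ Lq is the dual of axiom 5, which corresponds to the euclidean property. Such an R need not be euclidean — not valid.
(D) L(q ⊃ r) ⊃ (Lq ⊃ Lr) is axiom K, valid on every Kripke frame — valid.
(E) the dual of axiom B: valid iff R is symmetric. Every such R is symmetric — valid.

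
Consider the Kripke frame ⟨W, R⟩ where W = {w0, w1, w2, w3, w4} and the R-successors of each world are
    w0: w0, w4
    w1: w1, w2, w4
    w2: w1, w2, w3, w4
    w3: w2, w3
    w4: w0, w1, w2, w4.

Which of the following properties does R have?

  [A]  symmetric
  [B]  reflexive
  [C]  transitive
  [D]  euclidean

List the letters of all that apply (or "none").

A, B

(A) symmetric: every R-edge is matched by its reverse.
(B) reflexive: each world relates to itself.
(C) not transitive: w0 R w4 and w4 R w1 but not w0 R w1.
(D) not euclidean: w2 R w1 and w2 R w3 but not w1 R w3.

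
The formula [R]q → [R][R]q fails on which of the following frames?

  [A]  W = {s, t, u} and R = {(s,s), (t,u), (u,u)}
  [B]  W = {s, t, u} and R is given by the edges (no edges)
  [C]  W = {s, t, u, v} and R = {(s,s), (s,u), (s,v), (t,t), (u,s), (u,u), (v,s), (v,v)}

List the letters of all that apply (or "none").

The schema [R]q → [R][R]q is axiom 4; it is valid on a frame iff R is transitive.
(A) R is transitive (R is closed under composition), so the schema is valid here.
(B) R is transitive (R is closed under composition), so the schema is valid here.
(C) R is not transitive (u R s and s R v but not u R v), so the schema fails here.

C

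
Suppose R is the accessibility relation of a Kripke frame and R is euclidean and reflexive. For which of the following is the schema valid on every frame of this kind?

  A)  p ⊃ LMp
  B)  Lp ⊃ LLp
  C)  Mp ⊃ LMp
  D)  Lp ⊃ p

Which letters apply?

A reflexive euclidean relation is also symmetric (from wRw and wRv the euclidean condition gives vRw) and hence transitive; it is an equivalence relation.
(A) p ⊃ LMp is axiom B, which corresponds to symmetry. Every such R is symmetric — valid.
(B) Lp ⊃ LLp is axiom 4; it is valid on a frame exactly when R is transitive. Every such R is transitive, so valid.
(C) Mp ⊃ LMp is axiom 5, which corresponds to the euclidean property. Every such R is euclidean — valid.
(D) Lp ⊃ p (axiom T) characterises the reflexive frames. Every such R is reflexive — valid.

A, B, C, D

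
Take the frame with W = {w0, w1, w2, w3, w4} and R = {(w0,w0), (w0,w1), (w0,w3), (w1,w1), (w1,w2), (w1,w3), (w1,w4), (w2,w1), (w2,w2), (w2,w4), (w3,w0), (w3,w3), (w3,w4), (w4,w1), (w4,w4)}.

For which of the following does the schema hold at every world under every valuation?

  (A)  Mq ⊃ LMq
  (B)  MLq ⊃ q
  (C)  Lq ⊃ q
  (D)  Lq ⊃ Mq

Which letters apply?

C, D

R is reflexive: each world relates to itself.
R is not symmetric: w0 R w1 but not w1 R w0.
R is not euclidean: w0 R w1 and w0 R w0 but not w1 R w0.
R is serial: every world has an R-successor.
(A) Mq ⊃ LMq is axiom 5, which corresponds to the euclidean property. R is not euclidean — not valid.
(B) MLq ⊃ q is the dual of axiom B; it is valid on a frame exactly when R is symmetric. R is not symmetric, so not valid.
(C) Lq ⊃ q is axiom T, which corresponds to reflexivity. R is reflexive — valid.
(D) Lq ⊃ Mq is axiom D; it is valid on a frame exactly when R is serial. R is serial, so valid.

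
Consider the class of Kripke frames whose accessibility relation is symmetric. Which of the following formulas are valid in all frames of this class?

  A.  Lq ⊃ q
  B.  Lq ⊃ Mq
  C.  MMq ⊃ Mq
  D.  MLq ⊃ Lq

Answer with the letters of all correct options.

(A) Lq ⊃ q (axiom T) characterises the reflexive frames. Such an R need not be reflexive — not valid.
(B) axiom D: valid iff R is serial. Such an R need not be serial — not valid.
(C) MMq ⊃ Mq is the dual of axiom 4; it is valid on a frame exactly when R is transitive. Such an R need not be transitive, so not valid.
(D) MLq ⊃ Lq is the dual of axiom 5, which corresponds to the euclidean property. Such an R need not be euclidean — not valid.

none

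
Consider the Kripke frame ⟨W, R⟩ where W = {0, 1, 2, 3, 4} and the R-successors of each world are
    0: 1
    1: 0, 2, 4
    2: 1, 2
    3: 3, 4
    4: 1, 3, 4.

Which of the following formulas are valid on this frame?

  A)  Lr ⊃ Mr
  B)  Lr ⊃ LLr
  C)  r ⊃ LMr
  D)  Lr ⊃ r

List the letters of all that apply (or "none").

A, C

R is not reflexive: not 0 R 0.
R is symmetric: every R-edge is matched by its reverse.
R is not transitive: 0 R 1 and 1 R 0 but not 0 R 0.
R is serial: every world has an R-successor.
(A) Lr ⊃ Mr is axiom D; it is valid on a frame exactly when R is serial. R is serial, so valid.
(B) Lr ⊃ LLr is axiom 4; it is valid on a frame exactly when R is transitive. R is not transitive, so not valid.
(C) r ⊃ LMr (axiom B) characterises the symmetric frames. R is symmetric — valid.
(D) Lr ⊃ r is axiom T; it is valid on a frame exactly when R is reflexive. R is not reflexive, so not valid.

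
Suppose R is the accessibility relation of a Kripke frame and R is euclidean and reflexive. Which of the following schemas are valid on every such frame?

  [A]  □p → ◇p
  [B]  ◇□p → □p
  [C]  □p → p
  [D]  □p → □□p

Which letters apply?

A reflexive euclidean relation is also symmetric (from wRw and wRv the euclidean condition gives vRw) and hence transitive; it is an equivalence relation.
(A) □p → ◇p (axiom D) characterises the serial frames. Every such R is serial — valid.
(B) the dual of axiom 5: valid iff R is euclidean. Every such R is euclidean — valid.
(C) □p → p is axiom T, which corresponds to reflexivity. Every such R is reflexive — valid.
(D) □p → □□p is axiom 4, which corresponds to transitivity. Every such R is transitive — valid.

A, B, C, D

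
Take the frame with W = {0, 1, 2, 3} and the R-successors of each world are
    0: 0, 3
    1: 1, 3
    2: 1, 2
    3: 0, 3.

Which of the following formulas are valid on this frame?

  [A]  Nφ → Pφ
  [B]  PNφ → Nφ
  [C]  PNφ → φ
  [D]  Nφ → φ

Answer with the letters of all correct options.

A, D

R is reflexive: each world relates to itself.
R is not symmetric: 1 R 3 but not 3 R 1.
R is not euclidean: 1 R 3 and 1 R 1 but not 3 R 1.
R is serial: every world has an R-successor.
(A) Nφ → Pφ is axiom D, which corresponds to seriality. R is serial — valid.
(B) PNφ → Nφ is the dual of axiom 5, which corresponds to the euclidean property. R is not euclidean — not valid.
(C) PNφ → φ (the dual of axiom B) characterises the symmetric frames. R is not symmetric — not valid.
(D) Nφ → φ is axiom T, which corresponds to reflexivity. R is reflexive — valid.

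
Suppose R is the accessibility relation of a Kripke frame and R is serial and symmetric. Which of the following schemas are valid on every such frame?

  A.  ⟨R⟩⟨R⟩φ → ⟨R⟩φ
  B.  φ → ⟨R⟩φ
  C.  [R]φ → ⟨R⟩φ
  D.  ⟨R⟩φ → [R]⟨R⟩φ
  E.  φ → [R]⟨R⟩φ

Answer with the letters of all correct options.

C, E

(A) ⟨R⟩⟨R⟩φ → ⟨R⟩φ is the dual of axiom 4; it is valid on a frame exactly when R is transitive. Such an R need not be transitive, so not valid.
(B) φ → ⟨R⟩φ is the dual of axiom T, which corresponds to reflexivity. Such an R need not be reflexive — not valid.
(C) axiom D: valid iff R is serial. Every such R is serial — valid.
(D) ⟨R⟩φ → [R]⟨R⟩φ (axiom 5) characterises the euclidean frames. Such an R need not be euclidean — not valid.
(E) axiom B: valid iff R is symmetric. Every such R is symmetric — valid.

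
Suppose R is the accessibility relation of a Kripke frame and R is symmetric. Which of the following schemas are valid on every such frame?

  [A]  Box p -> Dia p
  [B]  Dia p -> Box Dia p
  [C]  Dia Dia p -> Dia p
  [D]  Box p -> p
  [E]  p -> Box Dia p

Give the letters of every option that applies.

(A) Box p -> Dia p (axiom D) characterises the serial frames. Such an R need not be serial — not valid.
(B) Dia p -> Box Dia p is axiom 5; it is valid on a frame exactly when R is euclidean. Such an R need not be euclidean, so not valid.
(C) Dia Dia p -> Dia p (the dual of axiom 4) characterises the transitive frames. Such an R need not be transitive — not valid.
(D) Box p -> p is axiom T, which corresponds to reflexivity. Such an R need not be reflexive — not valid.
(E) p -> Box Dia p is axiom B, which corresponds to symmetry. Every such R is symmetric — valid.

E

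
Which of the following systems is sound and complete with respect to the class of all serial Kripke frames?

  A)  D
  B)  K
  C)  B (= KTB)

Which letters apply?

(A) D is determined by exactly this class.
(B) K is determined by the class of arbitrary frames.
(C) B (= KTB) is determined by the class of reflexive and symmetric frames.

A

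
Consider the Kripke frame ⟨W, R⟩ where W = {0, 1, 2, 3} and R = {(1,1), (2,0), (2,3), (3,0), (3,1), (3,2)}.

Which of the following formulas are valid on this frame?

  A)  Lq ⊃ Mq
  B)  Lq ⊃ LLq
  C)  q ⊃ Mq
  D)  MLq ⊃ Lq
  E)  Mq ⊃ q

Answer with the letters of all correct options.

R is not reflexive: not 0 R 0.
R is not transitive: 2 R 3 and 3 R 1 but not 2 R 1.
R is not euclidean: 2 R 0 and 2 R 3 but not 0 R 3.
R is not serial: 0 has no R-successor.
R is not a subset of the identity: 2 R 0 with 2 ≠ 0.
(A) Lq ⊃ Mq (axiom D) characterises the serial frames. R is not serial — not valid.
(B) Lq ⊃ LLq (axiom 4) characterises the transitive frames. R is not transitive — not valid.
(C) q ⊃ Mq is the dual of axiom T, which corresponds to reflexivity. R is not reflexive — not valid.
(D) the dual of axiom 5: valid iff R is euclidean. R is not euclidean — not valid.
(E) Mq ⊃ q is the converse of T; it holds exactly when R ⊆ identity. Here R ⊄ identity — not valid.

none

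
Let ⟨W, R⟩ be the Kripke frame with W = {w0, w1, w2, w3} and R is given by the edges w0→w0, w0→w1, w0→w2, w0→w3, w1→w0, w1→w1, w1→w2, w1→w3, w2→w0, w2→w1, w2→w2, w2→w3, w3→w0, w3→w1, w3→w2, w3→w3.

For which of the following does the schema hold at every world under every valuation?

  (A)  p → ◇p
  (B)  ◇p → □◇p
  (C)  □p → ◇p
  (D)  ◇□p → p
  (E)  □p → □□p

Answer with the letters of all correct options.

A, B, C, D, E

R is reflexive: each world relates to itself.
R is symmetric: every R-edge is matched by its reverse.
R is transitive: R is closed under composition.
R is euclidean: any two R-successors of the same world are R-related.
R is serial: every world has an R-successor.
(A) the dual of axiom T: valid iff R is reflexive. R is reflexive — valid.
(B) ◇p → □◇p is axiom 5; it is valid on a frame exactly when R is euclidean. R is euclidean, so valid.
(C) □p → ◇p is axiom D, which corresponds to seriality. R is serial — valid.
(D) ◇□p → p is the dual of axiom B, which corresponds to symmetry. R is symmetric — valid.
(E) □p → □□p is axiom 4, which corresponds to transitivity. R is transitive — valid.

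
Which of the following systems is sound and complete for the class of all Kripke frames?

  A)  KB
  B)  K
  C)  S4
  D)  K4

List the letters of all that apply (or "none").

B

(A) KB is determined by the class of symmetric frames.
(B) K is determined by exactly this class.
(C) S4 is determined by the class of reflexive and transitive frames.
(D) K4 is determined by the class of transitive frames.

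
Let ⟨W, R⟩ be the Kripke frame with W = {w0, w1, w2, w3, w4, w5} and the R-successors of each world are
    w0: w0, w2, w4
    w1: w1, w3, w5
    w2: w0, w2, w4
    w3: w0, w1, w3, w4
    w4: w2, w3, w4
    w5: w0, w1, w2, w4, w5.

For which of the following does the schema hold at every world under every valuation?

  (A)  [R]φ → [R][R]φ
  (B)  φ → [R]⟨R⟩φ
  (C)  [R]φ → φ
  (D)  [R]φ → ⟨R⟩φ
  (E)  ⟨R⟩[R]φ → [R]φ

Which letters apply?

R is reflexive: each world relates to itself.
R is not symmetric: w0 R w4 but not w4 R w0.
R is not transitive: w0 R w4 and w4 R w3 but not w0 R w3.
R is not euclidean: w0 R w4 and w0 R w0 but not w4 R w0.
R is serial: every world has an R-successor.
(A) [R]φ → [R][R]φ (axiom 4) characterises the transitive frames. R is not transitive — not valid.
(B) φ → [R]⟨R⟩φ is axiom B; it is valid on a frame exactly when R is symmetric. R is not symmetric, so not valid.
(C) axiom T: valid iff R is reflexive. R is reflexive — valid.
(D) axiom D: valid iff R is serial. R is serial — valid.
(E) ⟨R⟩[R]φ → [R]φ is the dual of axiom 5, which corresponds to the euclidean property. R is not euclidean — not valid.

C, D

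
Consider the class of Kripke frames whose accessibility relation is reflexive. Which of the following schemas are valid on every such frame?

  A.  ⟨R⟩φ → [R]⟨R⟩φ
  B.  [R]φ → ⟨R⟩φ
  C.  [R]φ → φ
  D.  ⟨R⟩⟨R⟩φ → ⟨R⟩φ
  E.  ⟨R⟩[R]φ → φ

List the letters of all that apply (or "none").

A reflexive relation is serial.
(A) axiom 5: valid iff R is euclidean. Such an R need not be euclidean — not valid.
(B) [R]φ → ⟨R⟩φ is axiom D; it is valid on a frame exactly when R is serial. Every such R is serial, so valid.
(C) [R]φ → φ is axiom T; it is valid on a frame exactly when R is reflexive. Every such R is reflexive, so valid.
(D) ⟨R⟩⟨R⟩φ → ⟨R⟩φ is the dual of axiom 4; it is valid on a frame exactly when R is transitive. Such an R need not be transitive, so not valid.
(E) the dual of axiom B: valid iff R is symmetric. Such an R need not be symmetric — not valid.

B, C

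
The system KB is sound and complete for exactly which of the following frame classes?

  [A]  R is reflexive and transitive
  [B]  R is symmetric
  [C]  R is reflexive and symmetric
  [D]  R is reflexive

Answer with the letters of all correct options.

B

(A) this class determines S4, not KB.
(B) KB is sound and complete for exactly this class.
(C) this class determines B (= KTB), not KB.
(D) this class determines T (= KT), not KB.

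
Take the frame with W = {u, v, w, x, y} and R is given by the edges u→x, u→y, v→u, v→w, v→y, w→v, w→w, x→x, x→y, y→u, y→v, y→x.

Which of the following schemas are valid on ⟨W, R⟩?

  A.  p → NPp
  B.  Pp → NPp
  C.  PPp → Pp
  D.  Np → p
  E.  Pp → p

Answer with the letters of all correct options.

none

R is not reflexive: not u R u.
R is not symmetric: u R x but not x R u.
R is not transitive: u R y and y R u but not u R u.
R is not euclidean: v R u and v R w but not u R w.
R is not a subset of the identity: u R x with u ≠ x.
(A) p → NPp (axiom B) characterises the symmetric frames. R is not symmetric — not valid.
(B) axiom 5: valid iff R is euclidean. R is not euclidean — not valid.
(C) PPp → Pp (the dual of axiom 4) characterises the transitive frames. R is not transitive — not valid.
(D) axiom T: valid iff R is reflexive. R is not reflexive — not valid.
(E) Pp → p is valid only on frames where every R-edge is a self-loop. Here R ⊄ identity — not valid.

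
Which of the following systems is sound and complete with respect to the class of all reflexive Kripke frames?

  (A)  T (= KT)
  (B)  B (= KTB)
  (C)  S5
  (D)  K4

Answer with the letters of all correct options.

A

(A) T (= KT) is determined by exactly this class.
(B) B (= KTB) is determined by the class of reflexive and symmetric frames.
(C) S5 is determined by the class of reflexive, symmetric, and transitive frames.
(D) K4 is determined by the class of transitive frames.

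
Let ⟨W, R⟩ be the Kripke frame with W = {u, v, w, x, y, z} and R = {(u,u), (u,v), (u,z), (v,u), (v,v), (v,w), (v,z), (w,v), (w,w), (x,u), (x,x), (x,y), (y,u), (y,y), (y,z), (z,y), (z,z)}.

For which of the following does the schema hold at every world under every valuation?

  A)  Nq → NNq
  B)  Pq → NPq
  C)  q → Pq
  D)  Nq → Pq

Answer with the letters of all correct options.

C, D

R is reflexive: each world relates to itself.
R is not transitive: u R v and v R w but not u R w.
R is not euclidean: u R z and u R u but not z R u.
R is serial: every world has an R-successor.
(A) Nq → NNq is axiom 4, which corresponds to transitivity. R is not transitive — not valid.
(B) Pq → NPq (axiom 5) characterises the euclidean frames. R is not euclidean — not valid.
(C) q → Pq is the dual of axiom T, which corresponds to reflexivity. R is reflexive — valid.
(D) axiom D: valid iff R is serial. R is serial — valid.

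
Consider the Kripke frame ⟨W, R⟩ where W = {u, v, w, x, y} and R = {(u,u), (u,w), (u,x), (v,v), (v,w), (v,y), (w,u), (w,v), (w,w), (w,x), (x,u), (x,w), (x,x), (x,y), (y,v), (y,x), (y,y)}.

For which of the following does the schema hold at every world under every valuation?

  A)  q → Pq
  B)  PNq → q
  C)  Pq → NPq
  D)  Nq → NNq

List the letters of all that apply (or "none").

R is reflexive: each world relates to itself.
R is symmetric: every R-edge is matched by its reverse.
R is not transitive: u R w and w R v but not u R v.
R is not euclidean: v R w and v R y but not w R y.
(A) q → Pq (the dual of axiom T) characterises the reflexive frames. R is reflexive — valid.
(B) PNq → q is the dual of axiom B; it is valid on a frame exactly when R is symmetric. R is symmetric, so valid.
(C) Pq → NPq is axiom 5; it is valid on a frame exactly when R is euclidean. R is not euclidean, so not valid.
(D) Nq → NNq is axiom 4; it is valid on a frame exactly when R is transitive. R is not transitive, so not valid.

A, B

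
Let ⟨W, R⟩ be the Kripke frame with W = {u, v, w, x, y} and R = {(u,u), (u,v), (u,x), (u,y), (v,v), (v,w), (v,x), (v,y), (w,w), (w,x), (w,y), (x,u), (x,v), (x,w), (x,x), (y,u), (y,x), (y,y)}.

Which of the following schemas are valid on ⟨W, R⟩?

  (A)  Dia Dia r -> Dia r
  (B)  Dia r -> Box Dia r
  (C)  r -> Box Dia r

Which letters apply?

R is not symmetric: u R v but not v R u.
R is not transitive: u R v and v R w but not u R w.
R is not euclidean: u R v and u R u but not v R u.
(A) the dual of axiom 4: valid iff R is transitive. R is not transitive — not valid.
(B) axiom 5: valid iff R is euclidean. R is not euclidean — not valid.
(C) r -> Box Dia r is axiom B; it is valid on a frame exactly when R is symmetric. R is not symmetric, so not valid.

none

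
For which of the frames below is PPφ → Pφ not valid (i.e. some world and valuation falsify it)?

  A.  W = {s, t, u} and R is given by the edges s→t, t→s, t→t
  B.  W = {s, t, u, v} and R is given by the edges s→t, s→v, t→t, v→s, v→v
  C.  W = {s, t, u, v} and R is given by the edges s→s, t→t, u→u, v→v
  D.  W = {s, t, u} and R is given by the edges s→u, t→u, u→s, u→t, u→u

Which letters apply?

The schema PPφ → Pφ is the dual of axiom 4; it is valid on a frame iff R is transitive.
(A) R is not transitive (s R t and t R s but not s R s), so the schema fails here.
(B) R is not transitive (s R v and v R s but not s R s), so the schema fails here.
(C) R is transitive (R is closed under composition), so the schema is valid here.
(D) R is not transitive (s R u and u R s but not s R s), so the schema fails here.

A, B, D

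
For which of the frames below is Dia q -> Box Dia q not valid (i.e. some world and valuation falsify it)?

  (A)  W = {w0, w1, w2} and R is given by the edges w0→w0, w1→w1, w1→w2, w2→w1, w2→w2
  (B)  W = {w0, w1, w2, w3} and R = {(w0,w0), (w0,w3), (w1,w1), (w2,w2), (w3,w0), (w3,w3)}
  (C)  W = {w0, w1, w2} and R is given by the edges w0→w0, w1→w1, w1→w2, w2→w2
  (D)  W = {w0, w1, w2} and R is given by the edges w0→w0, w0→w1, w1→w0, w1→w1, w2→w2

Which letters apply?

The schema Dia q -> Box Dia q is axiom 5; it is valid on a frame iff R is euclidean.
(A) R is euclidean (any two R-successors of the same world are R-related), so the schema is valid here.
(B) R is euclidean (any two R-successors of the same world are R-related), so the schema is valid here.
(C) R is not euclidean (w1 R w2 and w1 R w1 but not w2 R w1), so the schema fails here.
(D) R is euclidean (any two R-successors of the same world are R-related), so the schema is valid here.

C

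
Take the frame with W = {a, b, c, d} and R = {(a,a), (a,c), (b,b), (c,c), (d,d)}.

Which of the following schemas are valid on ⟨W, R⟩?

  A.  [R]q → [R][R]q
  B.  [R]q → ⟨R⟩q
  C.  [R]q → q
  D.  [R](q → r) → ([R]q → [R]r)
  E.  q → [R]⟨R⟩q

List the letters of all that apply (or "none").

R is reflexive: each world relates to itself.
R is not symmetric: a R c but not c R a.
R is transitive: R is closed under composition.
R is serial: every world has an R-successor.
(A) [R]q → [R][R]q is axiom 4; it is valid on a frame exactly when R is transitive. R is transitive, so valid.
(B) axiom D: valid iff R is serial. R is serial — valid.
(C) axiom T: valid iff R is reflexive. R is reflexive — valid.
(D) [R](q → r) → ([R]q → [R]r) is the K axiom; it holds on all frames — valid.
(E) axiom B: valid iff R is symmetric. R is not symmetric — not valid.

A, B, C, D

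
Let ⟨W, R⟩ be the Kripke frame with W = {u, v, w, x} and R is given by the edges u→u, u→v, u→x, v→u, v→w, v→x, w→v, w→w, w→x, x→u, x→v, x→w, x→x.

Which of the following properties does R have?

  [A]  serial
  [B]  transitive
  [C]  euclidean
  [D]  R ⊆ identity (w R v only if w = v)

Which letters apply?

(A) serial: every world has an R-successor.
(B) not transitive: u R v and v R w but not u R w.
(C) not euclidean: v R u and v R w but not u R w.
(D) not ⊆ identity: u R v with u ≠ v.

A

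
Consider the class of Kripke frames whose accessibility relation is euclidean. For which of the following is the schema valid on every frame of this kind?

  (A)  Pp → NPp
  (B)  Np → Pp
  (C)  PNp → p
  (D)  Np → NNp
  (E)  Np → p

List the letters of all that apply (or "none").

(A) axiom 5: valid iff R is euclidean. Every such R is euclidean — valid.
(B) Np → Pp (axiom D) characterises the serial frames. Such an R need not be serial — not valid.
(C) PNp → p (the dual of axiom B) characterises the symmetric frames. Such an R need not be symmetric — not valid.
(D) Np → NNp (axiom 4) characterises the transitive frames. Such an R need not be transitive — not valid.
(E) Np → p (axiom T) characterises the reflexive frames. Such an R need not be reflexive — not valid.

A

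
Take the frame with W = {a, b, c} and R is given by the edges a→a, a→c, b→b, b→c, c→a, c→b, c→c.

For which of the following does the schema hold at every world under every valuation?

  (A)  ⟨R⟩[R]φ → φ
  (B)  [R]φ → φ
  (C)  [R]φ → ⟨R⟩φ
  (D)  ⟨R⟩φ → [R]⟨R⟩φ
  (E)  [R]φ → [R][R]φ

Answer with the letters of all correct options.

R is reflexive: each world relates to itself.
R is symmetric: every R-edge is matched by its reverse.
R is not transitive: a R c and c R b but not a R b.
R is not euclidean: c R a and c R b but not a R b.
R is serial: every world has an R-successor.
(A) ⟨R⟩[R]φ → φ is the dual of axiom B; it is valid on a frame exactly when R is symmetric. R is symmetric, so valid.
(B) [R]φ → φ (axiom T) characterises the reflexive frames. R is reflexive — valid.
(C) [R]φ → ⟨R⟩φ is axiom D; it is valid on a frame exactly when R is serial. R is serial, so valid.
(D) ⟨R⟩φ → [R]⟨R⟩φ (axiom 5) characterises the euclidean frames. R is not euclidean — not valid.
(E) [R]φ → [R][R]φ (axiom 4) characterises the transitive frames. R is not transitive — not valid.

A, B, C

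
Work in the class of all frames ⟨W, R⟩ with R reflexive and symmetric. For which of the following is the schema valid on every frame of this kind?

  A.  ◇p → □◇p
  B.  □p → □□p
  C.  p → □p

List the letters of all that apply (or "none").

none

Reflexive relations are serial.
(A) axiom 5: valid iff R is euclidean. Such an R need not be euclidean — not valid.
(B) axiom 4: valid iff R is transitive. Such an R need not be transitive — not valid.
(C) p → □p is valid only on frames where every R-edge is a self-loop. Such an R need not be a subset of the identity — not valid.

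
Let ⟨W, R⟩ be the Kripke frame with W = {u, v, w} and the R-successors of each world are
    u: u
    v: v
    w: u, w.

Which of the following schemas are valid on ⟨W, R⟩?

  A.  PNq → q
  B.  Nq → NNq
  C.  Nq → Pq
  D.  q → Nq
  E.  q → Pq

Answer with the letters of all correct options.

B, C, E

R is reflexive: each world relates to itself.
R is not symmetric: w R u but not u R w.
R is transitive: R is closed under composition.
R is serial: every world has an R-successor.
R is not a subset of the identity: w R u with w ≠ u.
(A) PNq → q (the dual of axiom B) characterises the symmetric frames. R is not symmetric — not valid.
(B) Nq → NNq is axiom 4; it is valid on a frame exactly when R is transitive. R is transitive, so valid.
(C) Nq → Pq is axiom D; it is valid on a frame exactly when R is serial. R is serial, so valid.
(D) q → Nq is equivalent to ◇p→p; it holds exactly when R ⊆ identity. Here R ⊄ identity — not valid.
(E) the dual of axiom T: valid iff R is reflexive. R is reflexive — valid.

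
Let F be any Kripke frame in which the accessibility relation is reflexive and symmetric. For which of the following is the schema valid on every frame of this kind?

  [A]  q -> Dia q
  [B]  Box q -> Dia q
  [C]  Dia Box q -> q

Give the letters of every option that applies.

A, B, C

Reflexive relations are serial.
(A) the dual of axiom T: valid iff R is reflexive. Every such R is reflexive — valid.
(B) Box q -> Dia q (axiom D) characterises the serial frames. Every such R is serial — valid.
(C) Dia Box q -> q is the dual of axiom B; it is valid on a frame exactly when R is symmetric. Every such R is symmetric, so valid.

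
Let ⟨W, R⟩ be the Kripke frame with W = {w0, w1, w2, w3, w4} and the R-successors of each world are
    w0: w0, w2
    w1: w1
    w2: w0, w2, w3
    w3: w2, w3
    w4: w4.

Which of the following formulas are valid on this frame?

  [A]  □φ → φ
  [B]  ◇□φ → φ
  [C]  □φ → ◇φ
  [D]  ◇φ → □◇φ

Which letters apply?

R is reflexive: each world relates to itself.
R is symmetric: every R-edge is matched by its reverse.
R is not euclidean: w2 R w0 and w2 R w3 but not w0 R w3.
R is serial: every world has an R-successor.
(A) axiom T: valid iff R is reflexive. R is reflexive — valid.
(B) the dual of axiom B: valid iff R is symmetric. R is symmetric — valid.
(C) □φ → ◇φ (axiom D) characterises the serial frames. R is serial — valid.
(D) ◇φ → □◇φ is axiom 5, which corresponds to the euclidean property. R is not euclidean — not valid.

A, B, C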